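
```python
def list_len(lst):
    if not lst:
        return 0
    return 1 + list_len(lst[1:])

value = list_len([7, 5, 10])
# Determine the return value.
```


list_len([7, 5, 10])
= 1 + list_len([5, 10])
= 1 + 1 + list_len([10])
= 1 + 1 + 1 + list_len([])
= 1 + 1 + 1 + 0
= 3


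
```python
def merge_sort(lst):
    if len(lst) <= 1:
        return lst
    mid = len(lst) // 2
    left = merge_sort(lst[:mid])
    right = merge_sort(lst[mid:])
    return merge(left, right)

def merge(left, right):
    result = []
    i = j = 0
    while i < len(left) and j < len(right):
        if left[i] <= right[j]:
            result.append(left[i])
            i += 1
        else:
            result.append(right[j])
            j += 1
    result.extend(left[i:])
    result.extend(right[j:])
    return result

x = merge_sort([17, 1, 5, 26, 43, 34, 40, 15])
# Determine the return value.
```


merge_sort([17, 1, 5, 26, 43, 34, 40, 15])
Split into [17, 1, 5, 26] and [43, 34, 40, 15]
Left sorted: [1, 5, 17, 26]
Right sorted: [15, 34, 40, 43]
Merge [1, 5, 17, 26] and [15, 34, 40, 43]
= [1, 5, 15, 17, 26, 34, 40, 43]


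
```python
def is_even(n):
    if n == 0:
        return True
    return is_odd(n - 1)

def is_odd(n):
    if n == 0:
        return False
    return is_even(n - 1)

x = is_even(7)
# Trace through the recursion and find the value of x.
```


is_even(7)
= is_odd(6)
= is_even(5)
= is_odd(4)
= is_even(3)
= is_odd(2)
= is_even(1)
= is_odd(0)
n == 0: return False
= False


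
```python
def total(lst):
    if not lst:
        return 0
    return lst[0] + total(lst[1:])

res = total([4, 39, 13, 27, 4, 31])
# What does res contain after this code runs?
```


total([4, 39, 13, 27, 4, 31])
= 4 + total([39, 13, 27, 4, 31])
= 4 + 39 + total([13, 27, 4, 31])
= 4 + 39 + 13 + total([27, 4, 31])
= 4 + 39 + 13 + 27 + total([4, 31])
= 4 + 39 + 13 + 27 + 4 + total([31])
= 4 + 39 + 13 + 27 + 4 + 31 + total([])
= 4 + 39 + 13 + 27 + 4 + 31 + 0
= 118


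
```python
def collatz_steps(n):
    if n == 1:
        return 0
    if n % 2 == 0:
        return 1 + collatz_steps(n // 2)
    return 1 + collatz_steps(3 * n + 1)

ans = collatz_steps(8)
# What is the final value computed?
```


collatz_steps(8)
8 is even -> collatz_steps(4)
4 is even -> collatz_steps(2)
2 is even -> collatz_steps(1)
Reached 1 after 3 steps
= 3


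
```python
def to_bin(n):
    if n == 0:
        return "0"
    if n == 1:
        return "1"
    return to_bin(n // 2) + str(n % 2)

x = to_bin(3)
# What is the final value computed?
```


to_bin(3)
= to_bin(1) + "1"
= "1" + "1"
= "11"


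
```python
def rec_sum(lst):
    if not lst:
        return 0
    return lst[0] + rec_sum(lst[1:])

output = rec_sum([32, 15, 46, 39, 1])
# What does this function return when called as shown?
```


rec_sum([32, 15, 46, 39, 1])
= 32 + rec_sum([15, 46, 39, 1])
= 32 + 15 + rec_sum([46, 39, 1])
= 32 + 15 + 46 + rec_sum([39, 1])
= 32 + 15 + 46 + 39 + rec_sum([1])
= 32 + 15 + 46 + 39 + 1 + rec_sum([])
= 32 + 15 + 46 + 39 + 1 + 0
= 133


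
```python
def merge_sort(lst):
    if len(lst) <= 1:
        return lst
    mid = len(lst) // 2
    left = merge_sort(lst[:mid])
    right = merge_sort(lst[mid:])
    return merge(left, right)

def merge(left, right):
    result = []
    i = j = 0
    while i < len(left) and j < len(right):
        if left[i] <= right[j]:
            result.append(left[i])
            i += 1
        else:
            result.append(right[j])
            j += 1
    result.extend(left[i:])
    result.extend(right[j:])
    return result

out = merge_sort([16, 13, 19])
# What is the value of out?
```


merge_sort([16, 13, 19])
Split into [16] and [13, 19]
Left sorted: [16]
Right sorted: [13, 19]
Merge [16] and [13, 19]
= [13, 16, 19]


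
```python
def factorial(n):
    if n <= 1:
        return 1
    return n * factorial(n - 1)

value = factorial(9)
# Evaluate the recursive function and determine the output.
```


factorial(9)
= 9 * factorial(8)
= 9 * 8 * factorial(7)
= 9 * 8 * 7 * factorial(6)
= 9 * 8 * 7 * 6 * factorial(5)
= 9 * 8 * 7 * 6 * 5 * factorial(4)
= 9 * 8 * 7 * 6 * 5 * 4 * factorial(3)
= 9 * 8 * 7 * 6 * 5 * 4 * 3 * factorial(2)
= 9 * 8 * 7 * 6 * 5 * 4 * 3 * 2 * factorial(1)
= 9 * 8 * 7 * 6 * 5 * 4 * 3 * 2 * 1
= 362880


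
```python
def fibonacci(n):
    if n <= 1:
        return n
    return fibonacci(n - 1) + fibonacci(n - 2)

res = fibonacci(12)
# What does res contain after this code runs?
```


fibonacci(12)
= fibonacci(11) + fibonacci(10)
= (fibonacci(10) + fibonacci(9)) + fibonacci(10)
Computing bottom-up: fibonacci(0)=0, fibonacci(1)=1, fibonacci(2)=1, fibonacci(3)=2, fibonacci(4)=3, fibonacci(5)=5, fibonacci(6)=8, fibonacci(7)=13, fibonacci(8)=21, fibonacci(9)=34, fibonacci(10)=55, fibonacci(11)=89, fibonacci(12)=144
= 144


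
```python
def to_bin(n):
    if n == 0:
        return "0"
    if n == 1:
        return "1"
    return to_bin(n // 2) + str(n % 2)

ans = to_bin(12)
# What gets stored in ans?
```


to_bin(12)
= to_bin(6) + "0"
= to_bin(3) + "0" + "0"
= to_bin(1) + "1" + "0" + "0"
= "1" + "1" + "0" + "0"
= "1100"


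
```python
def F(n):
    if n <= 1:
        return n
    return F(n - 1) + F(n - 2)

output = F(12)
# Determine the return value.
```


F(12)
= F(11) + F(10)
= (F(10) + F(9)) + F(10)
Computing bottom-up: F(0)=0, F(1)=1, F(2)=1, F(3)=2, F(4)=3, F(5)=5, F(6)=8, F(7)=13, F(8)=21, F(9)=34, F(10)=55, F(11)=89, F(12)=144
= 144


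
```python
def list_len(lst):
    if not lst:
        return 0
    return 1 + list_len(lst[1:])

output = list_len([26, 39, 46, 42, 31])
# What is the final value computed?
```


list_len([26, 39, 46, 42, 31])
= 1 + list_len([39, 46, 42, 31])
= 1 + 1 + list_len([46, 42, 31])
= 1 + 1 + 1 + list_len([42, 31])
= 1 + 1 + 1 + 1 + list_len([31])
= 1 + 1 + 1 + 1 + 1 + list_len([])
= 1 + 1 + 1 + 1 + 1 + 0
= 5


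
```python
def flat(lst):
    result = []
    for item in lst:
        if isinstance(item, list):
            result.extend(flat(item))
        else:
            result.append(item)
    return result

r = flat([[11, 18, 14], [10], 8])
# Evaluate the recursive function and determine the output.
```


flat([[11, 18, 14], [10], 8])
Processing each element:
  [11, 18, 14] is a list -> flat recursively -> [11, 18, 14]
  [10] is a list -> flat recursively -> [10]
  8 is not a list -> append 8
= [11, 18, 14, 10, 8]


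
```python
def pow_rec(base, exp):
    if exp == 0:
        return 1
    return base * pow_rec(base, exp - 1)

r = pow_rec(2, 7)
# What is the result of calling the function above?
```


pow_rec(2, 7)
= 2 * pow_rec(2, 6)
= 2 * 2 * pow_rec(2, 5)
= 2 * 2 * 2 * pow_rec(2, 4)
= 2 * 2 * 2 * 2 * pow_rec(2, 3)
= 2 * 2 * 2 * 2 * 2 * pow_rec(2, 2)
= 2 * 2 * 2 * 2 * 2 * 2 * pow_rec(2, 1)
= 2 * 2 * 2 * 2 * 2 * 2 * 2 * pow_rec(2, 0)
= 2 * 2 * 2 * 2 * 2 * 2 * 2 * 1
= 128


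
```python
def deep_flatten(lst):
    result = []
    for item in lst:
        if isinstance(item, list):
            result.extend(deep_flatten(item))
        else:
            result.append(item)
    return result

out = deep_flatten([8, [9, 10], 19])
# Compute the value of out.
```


deep_flatten([8, [9, 10], 19])
Processing each element:
  8 is not a list -> append 8
  [9, 10] is a list -> deep_flatten recursively -> [9, 10]
  19 is not a list -> append 19
= [8, 9, 10, 19]


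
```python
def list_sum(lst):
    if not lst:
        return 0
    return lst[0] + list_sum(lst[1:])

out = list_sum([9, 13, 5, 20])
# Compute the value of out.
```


list_sum([9, 13, 5, 20])
= 9 + list_sum([13, 5, 20])
= 9 + 13 + list_sum([5, 20])
= 9 + 13 + 5 + list_sum([20])
= 9 + 13 + 5 + 20 + list_sum([])
= 9 + 13 + 5 + 20 + 0
= 47


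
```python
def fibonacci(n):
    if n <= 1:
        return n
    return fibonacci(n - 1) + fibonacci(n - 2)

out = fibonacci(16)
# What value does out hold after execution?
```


fibonacci(16)
= fibonacci(15) + fibonacci(14)
= (fibonacci(14) + fibonacci(13)) + fibonacci(14)
Computing bottom-up: fibonacci(0)=0, fibonacci(1)=1, fibonacci(2)=1, fibonacci(3)=2, fibonacci(4)=3, fibonacci(5)=5, fibonacci(6)=8, fibonacci(7)=13, fibonacci(8)=21, fibonacci(9)=34, fibonacci(10)=55, fibonacci(11)=89, fibonacci(12)=144, fibonacci(13)=233, fibonacci(14)=377, fibonacci(15)=610, fibonacci(16)=987
= 987


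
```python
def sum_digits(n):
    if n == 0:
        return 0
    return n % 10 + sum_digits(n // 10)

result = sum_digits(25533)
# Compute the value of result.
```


sum_digits(25533)
= 3 + sum_digits(2553)
= 3 + 3 + sum_digits(255)
= 3 + 3 + 5 + sum_digits(25)
= 3 + 3 + 5 + 5 + sum_digits(2)
= 3 + 3 + 5 + 5 + 2 + sum_digits(0)
= 3 + 3 + 5 + 5 + 2 + 0
= 18


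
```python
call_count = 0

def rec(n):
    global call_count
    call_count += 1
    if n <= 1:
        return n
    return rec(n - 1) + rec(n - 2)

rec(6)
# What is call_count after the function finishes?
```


rec(6) calls rec(5) and rec(4); each non-base call branches into two more.
Let C(k) = total number of calls made by rec(k), including the call to rec(k) itself.
Base cases: C(0) = 1, C(1) = 1
Recurrence: C(k) = 1 + C(k-1) + C(k-2)
  C(2) = 1 + C(1) + C(0) = 1 + 1 + 1 = 3
  C(3) = 1 + C(2) + C(1) = 1 + 3 + 1 = 5
  C(4) = 1 + C(3) + C(2) = 1 + 5 + 3 = 9
  C(5) = 1 + C(4) + C(3) = 1 + 9 + 5 = 15
  C(6) = 1 + C(5) + C(4) = 1 + 15 + 9 = 25
Total calls = C(6) = 25


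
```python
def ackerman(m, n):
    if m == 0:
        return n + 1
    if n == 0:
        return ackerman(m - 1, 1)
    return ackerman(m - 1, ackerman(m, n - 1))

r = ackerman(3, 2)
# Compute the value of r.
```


ackerman(3, 2)
= ackerman(2, ackerman(3, 1))
First compute ackerman(3, 1) = 13
= ackerman(2, 13)
= 29


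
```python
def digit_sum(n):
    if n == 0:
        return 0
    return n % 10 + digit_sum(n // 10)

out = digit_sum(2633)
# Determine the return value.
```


digit_sum(2633)
= 3 + digit_sum(263)
= 3 + 3 + digit_sum(26)
= 3 + 3 + 6 + digit_sum(2)
= 3 + 3 + 6 + 2 + digit_sum(0)
= 3 + 3 + 6 + 2 + 0
= 14


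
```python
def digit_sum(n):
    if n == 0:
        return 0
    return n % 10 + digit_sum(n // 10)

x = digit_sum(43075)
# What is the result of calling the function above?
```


digit_sum(43075)
= 5 + digit_sum(4307)
= 5 + 7 + digit_sum(430)
= 5 + 7 + 0 + digit_sum(43)
= 5 + 7 + 0 + 3 + digit_sum(4)
= 5 + 7 + 0 + 3 + 4 + digit_sum(0)
= 5 + 7 + 0 + 3 + 4 + 0
= 19


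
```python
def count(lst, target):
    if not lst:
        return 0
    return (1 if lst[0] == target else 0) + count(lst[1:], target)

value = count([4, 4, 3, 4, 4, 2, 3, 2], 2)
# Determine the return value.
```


count([4, 4, 3, 4, 4, 2, 3, 2], 2)
lst[0]=4 != 2: 0 + count([4, 3, 4, 4, 2, 3, 2], 2)
lst[0]=4 != 2: 0 + count([3, 4, 4, 2, 3, 2], 2)
lst[0]=3 != 2: 0 + count([4, 4, 2, 3, 2], 2)
lst[0]=4 != 2: 0 + count([4, 2, 3, 2], 2)
lst[0]=4 != 2: 0 + count([2, 3, 2], 2)
lst[0]=2 == 2: 1 + count([3, 2], 2)
lst[0]=3 != 2: 0 + count([2], 2)
lst[0]=2 == 2: 1 + count([], 2)
= 2


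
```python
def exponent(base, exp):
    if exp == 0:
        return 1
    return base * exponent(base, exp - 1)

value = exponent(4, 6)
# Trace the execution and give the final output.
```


exponent(4, 6)
= 4 * exponent(4, 5)
= 4 * 4 * exponent(4, 4)
= 4 * 4 * 4 * exponent(4, 3)
= 4 * 4 * 4 * 4 * exponent(4, 2)
= 4 * 4 * 4 * 4 * 4 * exponent(4, 1)
= 4 * 4 * 4 * 4 * 4 * 4 * exponent(4, 0)
= 4 * 4 * 4 * 4 * 4 * 4 * 1
= 4096


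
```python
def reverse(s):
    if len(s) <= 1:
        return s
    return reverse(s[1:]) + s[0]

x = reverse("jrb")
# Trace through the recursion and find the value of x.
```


reverse("jrb")
= reverse("rb") + "j"
= reverse("b") + "r" + "j"
= "b" + "r" + "j"
= "brj"


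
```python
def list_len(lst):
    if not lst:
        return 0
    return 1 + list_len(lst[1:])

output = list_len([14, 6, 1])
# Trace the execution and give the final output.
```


list_len([14, 6, 1])
= 1 + list_len([6, 1])
= 1 + 1 + list_len([1])
= 1 + 1 + 1 + list_len([])
= 1 + 1 + 1 + 0
= 3


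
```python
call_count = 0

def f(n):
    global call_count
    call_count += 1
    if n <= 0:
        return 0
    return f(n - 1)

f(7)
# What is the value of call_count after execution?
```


f(7) calls f(6) calls ... calls f(0)
Total calls: 7 + 1 (for base case) = 8


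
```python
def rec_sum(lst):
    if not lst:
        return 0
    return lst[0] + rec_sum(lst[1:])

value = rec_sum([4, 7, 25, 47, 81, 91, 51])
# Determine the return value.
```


rec_sum([4, 7, 25, 47, 81, 91, 51])
= 4 + rec_sum([7, 25, 47, 81, 91, 51])
= 4 + 7 + rec_sum([25, 47, 81, 91, 51])
= 4 + 7 + 25 + rec_sum([47, 81, 91, 51])
= 4 + 7 + 25 + 47 + rec_sum([81, 91, 51])
= 4 + 7 + 25 + 47 + 81 + rec_sum([91, 51])
= 4 + 7 + 25 + 47 + 81 + 91 + rec_sum([51])
= 4 + 7 + 25 + 47 + 81 + 91 + 51 + rec_sum([])
= 4 + 7 + 25 + 47 + 81 + 91 + 51 + 0
= 306


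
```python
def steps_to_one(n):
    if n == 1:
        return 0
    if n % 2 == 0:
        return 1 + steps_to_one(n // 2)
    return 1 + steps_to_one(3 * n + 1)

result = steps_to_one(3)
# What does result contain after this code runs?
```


steps_to_one(3)
3 is odd -> 3*3+1 = 10 -> steps_to_one(10)
10 is even -> steps_to_one(5)
5 is odd -> 3*5+1 = 16 -> steps_to_one(16)
16 is even -> steps_to_one(8)
8 is even -> steps_to_one(4)
4 is even -> steps_to_one(2)
2 is even -> steps_to_one(1)
Reached 1 after 7 steps
= 7


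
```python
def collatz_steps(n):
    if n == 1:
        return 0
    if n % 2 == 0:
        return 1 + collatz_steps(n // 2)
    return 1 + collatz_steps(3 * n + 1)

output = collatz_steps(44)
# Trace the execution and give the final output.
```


collatz_steps(44)
44 is even -> collatz_steps(22)
22 is even -> collatz_steps(11)
11 is odd -> 3*11+1 = 34 -> collatz_steps(34)
34 is even -> collatz_steps(17)
17 is odd -> 3*17+1 = 52 -> collatz_steps(52)
52 is even -> collatz_steps(26)
26 is even -> collatz_steps(13)
13 is odd -> 3*13+1 = 40 -> collatz_steps(40)
40 is even -> collatz_steps(20)
20 is even -> collatz_steps(10)
10 is even -> collatz_steps(5)
5 is odd -> 3*5+1 = 16 -> collatz_steps(16)
16 is even -> collatz_steps(8)
8 is even -> collatz_steps(4)
4 is even -> collatz_steps(2)
2 is even -> collatz_steps(1)
Reached 1 after 16 steps
= 16


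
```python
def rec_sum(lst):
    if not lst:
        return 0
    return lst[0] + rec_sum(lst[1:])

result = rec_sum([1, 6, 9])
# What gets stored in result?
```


rec_sum([1, 6, 9])
= 1 + rec_sum([6, 9])
= 1 + 6 + rec_sum([9])
= 1 + 6 + 9 + rec_sum([])
= 1 + 6 + 9 + 0
= 16


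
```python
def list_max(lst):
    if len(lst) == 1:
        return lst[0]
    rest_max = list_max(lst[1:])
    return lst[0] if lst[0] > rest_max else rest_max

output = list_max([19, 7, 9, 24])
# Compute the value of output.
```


list_max([19, 7, 9, 24])
= compare 19 with list_max([7, 9, 24])
= compare 7 with list_max([9, 24])
= compare 9 with list_max([24])
Base: list_max([24]) = 24
compare 9 with 24: max = 24
compare 7 with 24: max = 24
compare 19 with 24: max = 24
= 24


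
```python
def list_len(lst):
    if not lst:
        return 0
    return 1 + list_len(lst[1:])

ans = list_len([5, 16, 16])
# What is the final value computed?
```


list_len([5, 16, 16])
= 1 + list_len([16, 16])
= 1 + 1 + list_len([16])
= 1 + 1 + 1 + list_len([])
= 1 + 1 + 1 + 0
= 3


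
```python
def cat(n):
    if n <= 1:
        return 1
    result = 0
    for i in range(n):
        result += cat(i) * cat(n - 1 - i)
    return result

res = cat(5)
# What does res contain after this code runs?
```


cat(5)
= sum of cat(i) * cat(5-1-i) for i in 0..4
First compute sub-values bottom-up:
  cat(0) = 1, cat(1) = 1
  cat(2) = 1*1 + 1*1 = 2
  cat(3) = 1*2 + 1*1 + 2*1 = 5
  cat(4) = 1*5 + 1*2 + 2*1 + 5*1 = 14
Now cat(5):
  cat(0)*cat(4) = 1*14 = 14
  cat(1)*cat(3) = 1*5 = 5
  cat(2)*cat(2) = 2*2 = 4
  cat(3)*cat(1) = 5*1 = 5
  cat(4)*cat(0) = 14*1 = 14
= 14 + 5 + 4 + 5 + 14
= 42


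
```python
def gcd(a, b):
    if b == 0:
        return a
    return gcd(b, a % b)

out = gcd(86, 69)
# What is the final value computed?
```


gcd(86, 69)
= gcd(69, 86 % 69) = gcd(69, 17)
= gcd(17, 69 % 17) = gcd(17, 1)
= gcd(1, 17 % 1) = gcd(1, 0)
b == 0, return a = 1


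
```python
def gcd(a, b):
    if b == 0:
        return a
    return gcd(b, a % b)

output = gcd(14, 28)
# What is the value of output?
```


gcd(14, 28)
= gcd(28, 14 % 28) = gcd(28, 14)
= gcd(14, 28 % 14) = gcd(14, 0)
b == 0, return a = 14


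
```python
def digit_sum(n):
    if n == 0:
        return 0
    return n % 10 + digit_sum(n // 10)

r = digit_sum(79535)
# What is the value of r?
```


digit_sum(79535)
= 5 + digit_sum(7953)
= 5 + 3 + digit_sum(795)
= 5 + 3 + 5 + digit_sum(79)
= 5 + 3 + 5 + 9 + digit_sum(7)
= 5 + 3 + 5 + 9 + 7 + digit_sum(0)
= 5 + 3 + 5 + 9 + 7 + 0
= 29


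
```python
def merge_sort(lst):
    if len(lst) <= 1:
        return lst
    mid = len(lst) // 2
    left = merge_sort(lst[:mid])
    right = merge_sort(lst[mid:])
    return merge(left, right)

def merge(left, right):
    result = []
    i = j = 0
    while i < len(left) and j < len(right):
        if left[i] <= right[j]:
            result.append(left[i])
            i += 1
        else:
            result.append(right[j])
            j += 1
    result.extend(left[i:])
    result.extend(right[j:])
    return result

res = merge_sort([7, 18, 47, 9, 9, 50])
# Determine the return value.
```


merge_sort([7, 18, 47, 9, 9, 50])
Split into [7, 18, 47] and [9, 9, 50]
Left sorted: [7, 18, 47]
Right sorted: [9, 9, 50]
Merge [7, 18, 47] and [9, 9, 50]
= [7, 9, 9, 18, 47, 50]


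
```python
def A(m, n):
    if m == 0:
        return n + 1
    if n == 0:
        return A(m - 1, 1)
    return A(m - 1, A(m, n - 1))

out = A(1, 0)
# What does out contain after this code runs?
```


A(1, 0)
n == 0: return A(0, 1)
= A(0, 1) = 2
= 2


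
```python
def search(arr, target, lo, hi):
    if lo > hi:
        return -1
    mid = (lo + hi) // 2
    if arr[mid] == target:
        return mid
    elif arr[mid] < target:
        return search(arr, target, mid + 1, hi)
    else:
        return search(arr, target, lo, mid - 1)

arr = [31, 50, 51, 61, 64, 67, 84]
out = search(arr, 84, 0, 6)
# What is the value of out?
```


search(arr, 84, 0, 6)
lo=0, hi=6, mid=3, arr[mid]=61
61 < 84, search right half
lo=4, hi=6, mid=5, arr[mid]=67
67 < 84, search right half
lo=6, hi=6, mid=6, arr[mid]=84
arr[6] == 84, found at index 6
= 6


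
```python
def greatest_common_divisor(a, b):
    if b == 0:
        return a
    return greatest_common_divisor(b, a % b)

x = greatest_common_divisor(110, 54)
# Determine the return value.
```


greatest_common_divisor(110, 54)
= greatest_common_divisor(54, 110 % 54) = greatest_common_divisor(54, 2)
= greatest_common_divisor(2, 54 % 2) = greatest_common_divisor(2, 0)
b == 0, return a = 2


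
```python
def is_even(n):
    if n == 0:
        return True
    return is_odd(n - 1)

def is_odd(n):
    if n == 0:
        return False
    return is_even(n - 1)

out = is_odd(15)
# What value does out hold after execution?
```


is_odd(15)
= is_even(14)
= is_odd(13)
= is_even(12)
= is_odd(11)
= is_even(10)
= is_odd(9)
= is_even(8)
= is_odd(7)
= is_even(6)
= is_odd(5)
= is_even(4)
= is_odd(3)
= is_even(2)
= is_odd(1)
= is_even(0)
n == 0: return True
= True


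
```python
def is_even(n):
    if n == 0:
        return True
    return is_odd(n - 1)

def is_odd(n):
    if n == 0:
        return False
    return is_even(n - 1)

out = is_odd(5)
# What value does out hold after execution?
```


is_odd(5)
= is_even(4)
= is_odd(3)
= is_even(2)
= is_odd(1)
= is_even(0)
n == 0: return True
= True


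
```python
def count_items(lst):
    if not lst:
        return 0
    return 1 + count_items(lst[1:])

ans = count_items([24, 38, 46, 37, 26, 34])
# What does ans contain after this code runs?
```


count_items([24, 38, 46, 37, 26, 34])
= 1 + count_items([38, 46, 37, 26, 34])
= 1 + 1 + count_items([46, 37, 26, 34])
= 1 + 1 + 1 + count_items([37, 26, 34])
= 1 + 1 + 1 + 1 + count_items([26, 34])
= 1 + 1 + 1 + 1 + 1 + count_items([34])
= 1 + 1 + 1 + 1 + 1 + 1 + count_items([])
= 1 + 1 + 1 + 1 + 1 + 1 + 0
= 6


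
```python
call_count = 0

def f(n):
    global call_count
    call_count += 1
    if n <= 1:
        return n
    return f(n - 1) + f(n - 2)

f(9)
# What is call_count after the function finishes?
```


f(9) calls f(8) and f(7); each non-base call branches into two more.
Let C(k) = total number of calls made by f(k), including the call to f(k) itself.
Base cases: C(0) = 1, C(1) = 1
Recurrence: C(k) = 1 + C(k-1) + C(k-2)
  C(2) = 1 + C(1) + C(0) = 1 + 1 + 1 = 3
  C(3) = 1 + C(2) + C(1) = 1 + 3 + 1 = 5
  C(4) = 1 + C(3) + C(2) = 1 + 5 + 3 = 9
  C(5) = 1 + C(4) + C(3) = 1 + 9 + 5 = 15
  C(6) = 1 + C(5) + C(4) = 1 + 15 + 9 = 25
  C(7) = 1 + C(6) + C(5) = 1 + 25 + 15 = 41
  C(8) = 1 + C(7) + C(6) = 1 + 41 + 25 = 67
  C(9) = 1 + C(8) + C(7) = 1 + 67 + 41 = 109
Total calls = C(9) = 109


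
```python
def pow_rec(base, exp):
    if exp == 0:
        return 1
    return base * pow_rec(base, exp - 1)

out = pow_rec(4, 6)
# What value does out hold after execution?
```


pow_rec(4, 6)
= 4 * pow_rec(4, 5)
= 4 * 4 * pow_rec(4, 4)
= 4 * 4 * 4 * pow_rec(4, 3)
= 4 * 4 * 4 * 4 * pow_rec(4, 2)
= 4 * 4 * 4 * 4 * 4 * pow_rec(4, 1)
= 4 * 4 * 4 * 4 * 4 * 4 * pow_rec(4, 0)
= 4 * 4 * 4 * 4 * 4 * 4 * 1
= 4096


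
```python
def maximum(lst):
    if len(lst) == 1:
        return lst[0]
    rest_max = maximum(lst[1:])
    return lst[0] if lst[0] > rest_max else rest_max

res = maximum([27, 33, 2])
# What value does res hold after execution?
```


maximum([27, 33, 2])
= compare 27 with maximum([33, 2])
= compare 33 with maximum([2])
Base: maximum([2]) = 2
compare 33 with 2: max = 33
compare 27 with 33: max = 33
= 33


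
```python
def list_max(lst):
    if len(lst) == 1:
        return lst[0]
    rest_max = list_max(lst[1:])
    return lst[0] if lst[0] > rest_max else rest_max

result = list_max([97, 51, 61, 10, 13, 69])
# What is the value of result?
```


list_max([97, 51, 61, 10, 13, 69])
= compare 97 with list_max([51, 61, 10, 13, 69])
= compare 51 with list_max([61, 10, 13, 69])
= compare 61 with list_max([10, 13, 69])
= compare 10 with list_max([13, 69])
= compare 13 with list_max([69])
Base: list_max([69]) = 69
compare 13 with 69: max = 69
compare 10 with 69: max = 69
compare 61 with 69: max = 69
compare 51 with 69: max = 69
compare 97 with 69: max = 97
= 97


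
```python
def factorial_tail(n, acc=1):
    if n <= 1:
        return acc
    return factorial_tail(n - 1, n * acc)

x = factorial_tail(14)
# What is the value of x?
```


factorial_tail(14, 1)
= factorial_tail(13, 14 * 1) = factorial_tail(13, 14)
= factorial_tail(12, 13 * 14) = factorial_tail(12, 182)
= factorial_tail(11, 12 * 182) = factorial_tail(11, 2184)
= factorial_tail(10, 11 * 2184) = factorial_tail(10, 24024)
= factorial_tail(9, 10 * 24024) = factorial_tail(9, 240240)
= factorial_tail(8, 9 * 240240) = factorial_tail(8, 2162160)
= factorial_tail(7, 8 * 2162160) = factorial_tail(7, 17297280)
= factorial_tail(6, 7 * 17297280) = factorial_tail(6, 121080960)
= factorial_tail(5, 6 * 121080960) = factorial_tail(5, 726485760)
= factorial_tail(4, 5 * 726485760) = factorial_tail(4, 3632428800)
= factorial_tail(3, 4 * 3632428800) = factorial_tail(3, 14529715200)
= factorial_tail(2, 3 * 14529715200) = factorial_tail(2, 43589145600)
= factorial_tail(1, 2 * 43589145600) = factorial_tail(1, 87178291200)
n <= 1, return acc = 87178291200


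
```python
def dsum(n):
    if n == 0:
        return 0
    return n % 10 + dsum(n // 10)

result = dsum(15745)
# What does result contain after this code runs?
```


dsum(15745)
= 5 + dsum(1574)
= 5 + 4 + dsum(157)
= 5 + 4 + 7 + dsum(15)
= 5 + 4 + 7 + 5 + dsum(1)
= 5 + 4 + 7 + 5 + 1 + dsum(0)
= 5 + 4 + 7 + 5 + 1 + 0
= 22


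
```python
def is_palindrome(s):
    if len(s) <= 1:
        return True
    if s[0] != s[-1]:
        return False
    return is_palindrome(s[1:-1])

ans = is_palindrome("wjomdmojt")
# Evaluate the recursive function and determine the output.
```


is_palindrome("wjomdmojt")
"wjomdmojt": s[0]='w' != s[-1]='t' -> False
= False


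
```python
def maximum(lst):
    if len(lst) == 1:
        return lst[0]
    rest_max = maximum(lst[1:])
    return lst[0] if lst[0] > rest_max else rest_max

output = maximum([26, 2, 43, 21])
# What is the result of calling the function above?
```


maximum([26, 2, 43, 21])
= compare 26 with maximum([2, 43, 21])
= compare 2 with maximum([43, 21])
= compare 43 with maximum([21])
Base: maximum([21]) = 21
compare 43 with 21: max = 43
compare 2 with 43: max = 43
compare 26 with 43: max = 43
= 43


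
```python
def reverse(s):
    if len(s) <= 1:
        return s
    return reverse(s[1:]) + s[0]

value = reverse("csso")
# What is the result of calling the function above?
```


reverse("csso")
= reverse("sso") + "c"
= reverse("so") + "s" + "c"
= reverse("o") + "s" + "s" + "c"
= "o" + "s" + "s" + "c"
= "ossc"


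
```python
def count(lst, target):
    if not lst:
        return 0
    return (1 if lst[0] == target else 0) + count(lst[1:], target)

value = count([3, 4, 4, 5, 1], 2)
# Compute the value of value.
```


count([3, 4, 4, 5, 1], 2)
lst[0]=3 != 2: 0 + count([4, 4, 5, 1], 2)
lst[0]=4 != 2: 0 + count([4, 5, 1], 2)
lst[0]=4 != 2: 0 + count([5, 1], 2)
lst[0]=5 != 2: 0 + count([1], 2)
lst[0]=1 != 2: 0 + count([], 2)
= 0


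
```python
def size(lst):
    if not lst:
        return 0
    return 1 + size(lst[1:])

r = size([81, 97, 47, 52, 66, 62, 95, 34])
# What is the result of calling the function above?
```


size([81, 97, 47, 52, 66, 62, 95, 34])
= 1 + size([97, 47, 52, 66, 62, 95, 34])
= 1 + 1 + size([47, 52, 66, 62, 95, 34])
= 1 + 1 + 1 + size([52, 66, 62, 95, 34])
= 1 + 1 + 1 + 1 + size([66, 62, 95, 34])
= 1 + 1 + 1 + 1 + 1 + size([62, 95, 34])
= 1 + 1 + 1 + 1 + 1 + 1 + size([95, 34])
= 1 + 1 + 1 + 1 + 1 + 1 + 1 + size([34])
= 1 + 1 + 1 + 1 + 1 + 1 + 1 + 1 + size([])
= 1 + 1 + 1 + 1 + 1 + 1 + 1 + 1 + 0
= 8


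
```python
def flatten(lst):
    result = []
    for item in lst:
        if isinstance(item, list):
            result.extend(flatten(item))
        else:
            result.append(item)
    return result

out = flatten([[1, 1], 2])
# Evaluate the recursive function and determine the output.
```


flatten([[1, 1], 2])
Processing each element:
  [1, 1] is a list -> flatten recursively -> [1, 1]
  2 is not a list -> append 2
= [1, 1, 2]


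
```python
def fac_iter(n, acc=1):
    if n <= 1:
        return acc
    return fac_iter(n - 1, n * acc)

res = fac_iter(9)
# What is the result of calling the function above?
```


fac_iter(9, 1)
= fac_iter(8, 9 * 1) = fac_iter(8, 9)
= fac_iter(7, 8 * 9) = fac_iter(7, 72)
= fac_iter(6, 7 * 72) = fac_iter(6, 504)
= fac_iter(5, 6 * 504) = fac_iter(5, 3024)
= fac_iter(4, 5 * 3024) = fac_iter(4, 15120)
= fac_iter(3, 4 * 15120) = fac_iter(3, 60480)
= fac_iter(2, 3 * 60480) = fac_iter(2, 181440)
= fac_iter(1, 2 * 181440) = fac_iter(1, 362880)
n <= 1, return acc = 362880


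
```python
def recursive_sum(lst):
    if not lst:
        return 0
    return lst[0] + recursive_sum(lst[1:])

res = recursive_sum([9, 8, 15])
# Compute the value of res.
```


recursive_sum([9, 8, 15])
= 9 + recursive_sum([8, 15])
= 9 + 8 + recursive_sum([15])
= 9 + 8 + 15 + recursive_sum([])
= 9 + 8 + 15 + 0
= 32


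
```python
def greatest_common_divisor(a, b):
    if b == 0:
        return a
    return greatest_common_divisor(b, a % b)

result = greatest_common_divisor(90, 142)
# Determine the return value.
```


greatest_common_divisor(90, 142)
= greatest_common_divisor(142, 90 % 142) = greatest_common_divisor(142, 90)
= greatest_common_divisor(90, 142 % 90) = greatest_common_divisor(90, 52)
= greatest_common_divisor(52, 90 % 52) = greatest_common_divisor(52, 38)
= greatest_common_divisor(38, 52 % 38) = greatest_common_divisor(38, 14)
= greatest_common_divisor(14, 38 % 14) = greatest_common_divisor(14, 10)
= greatest_common_divisor(10, 14 % 10) = greatest_common_divisor(10, 4)
= greatest_common_divisor(4, 10 % 4) = greatest_common_divisor(4, 2)
= greatest_common_divisor(2, 4 % 2) = greatest_common_divisor(2, 0)
b == 0, return a = 2


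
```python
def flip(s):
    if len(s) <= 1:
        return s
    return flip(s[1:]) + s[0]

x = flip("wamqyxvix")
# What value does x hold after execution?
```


flip("wamqyxvix")
= flip("amqyxvix") + "w"
= flip("mqyxvix") + "a" + "w"
= flip("qyxvix") + "m" + "a" + "w"
= flip("yxvix") + "q" + "m" + "a" + "w"
= flip("xvix") + "y" + "q" + "m" + "a" + "w"
= flip("vix") + "x" + "y" + "q" + "m" + "a" + "w"
= flip("ix") + "v" + "x" + "y" + "q" + "m" + "a" + "w"
= flip("x") + "i" + "v" + "x" + "y" + "q" + "m" + "a" + "w"
= "x" + "i" + "v" + "x" + "y" + "q" + "m" + "a" + "w"
= "xivxyqmaw"


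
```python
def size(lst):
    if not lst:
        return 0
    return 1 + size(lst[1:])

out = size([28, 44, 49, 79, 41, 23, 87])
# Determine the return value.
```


size([28, 44, 49, 79, 41, 23, 87])
= 1 + size([44, 49, 79, 41, 23, 87])
= 1 + 1 + size([49, 79, 41, 23, 87])
= 1 + 1 + 1 + size([79, 41, 23, 87])
= 1 + 1 + 1 + 1 + size([41, 23, 87])
= 1 + 1 + 1 + 1 + 1 + size([23, 87])
= 1 + 1 + 1 + 1 + 1 + 1 + size([87])
= 1 + 1 + 1 + 1 + 1 + 1 + 1 + size([])
= 1 + 1 + 1 + 1 + 1 + 1 + 1 + 0
= 7


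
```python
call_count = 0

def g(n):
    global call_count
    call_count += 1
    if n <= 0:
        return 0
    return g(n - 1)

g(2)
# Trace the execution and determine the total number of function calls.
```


g(2) calls g(1) calls ... calls g(0)
Total calls: 2 + 1 (for base case) = 3


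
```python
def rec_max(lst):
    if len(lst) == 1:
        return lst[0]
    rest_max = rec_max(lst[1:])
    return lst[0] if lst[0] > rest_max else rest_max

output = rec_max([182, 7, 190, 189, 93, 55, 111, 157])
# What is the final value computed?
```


rec_max([182, 7, 190, 189, 93, 55, 111, 157])
= compare 182 with rec_max([7, 190, 189, 93, 55, 111, 157])
= compare 7 with rec_max([190, 189, 93, 55, 111, 157])
= compare 190 with rec_max([189, 93, 55, 111, 157])
= compare 189 with rec_max([93, 55, 111, 157])
= compare 93 with rec_max([55, 111, 157])
= compare 55 with rec_max([111, 157])
= compare 111 with rec_max([157])
Base: rec_max([157]) = 157
compare 111 with 157: max = 157
compare 55 with 157: max = 157
compare 93 with 157: max = 157
compare 189 with 157: max = 189
compare 190 with 189: max = 190
compare 7 with 190: max = 190
compare 182 with 190: max = 190
= 190


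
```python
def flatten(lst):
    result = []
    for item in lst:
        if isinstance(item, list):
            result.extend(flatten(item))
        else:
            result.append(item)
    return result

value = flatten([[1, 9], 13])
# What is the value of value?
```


flatten([[1, 9], 13])
Processing each element:
  [1, 9] is a list -> flatten recursively -> [1, 9]
  13 is not a list -> append 13
= [1, 9, 13]


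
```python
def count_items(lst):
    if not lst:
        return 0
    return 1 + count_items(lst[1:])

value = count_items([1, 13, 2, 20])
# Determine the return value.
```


count_items([1, 13, 2, 20])
= 1 + count_items([13, 2, 20])
= 1 + 1 + count_items([2, 20])
= 1 + 1 + 1 + count_items([20])
= 1 + 1 + 1 + 1 + count_items([])
= 1 + 1 + 1 + 1 + 0
= 4


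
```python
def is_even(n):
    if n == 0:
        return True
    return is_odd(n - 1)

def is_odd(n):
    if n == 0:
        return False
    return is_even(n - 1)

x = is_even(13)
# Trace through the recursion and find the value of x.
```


is_even(13)
= is_odd(12)
= is_even(11)
= is_odd(10)
= is_even(9)
= is_odd(8)
= is_even(7)
= is_odd(6)
= is_even(5)
= is_odd(4)
= is_even(3)
= is_odd(2)
= is_even(1)
= is_odd(0)
n == 0: return False
= False


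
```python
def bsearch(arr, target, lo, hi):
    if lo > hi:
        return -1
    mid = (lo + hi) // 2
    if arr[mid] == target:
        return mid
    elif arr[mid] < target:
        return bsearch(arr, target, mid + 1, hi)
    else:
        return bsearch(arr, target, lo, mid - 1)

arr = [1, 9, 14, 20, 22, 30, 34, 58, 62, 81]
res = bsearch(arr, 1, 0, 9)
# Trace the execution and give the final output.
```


bsearch(arr, 1, 0, 9)
lo=0, hi=9, mid=4, arr[mid]=22
22 > 1, search left half
lo=0, hi=3, mid=1, arr[mid]=9
9 > 1, search left half
lo=0, hi=0, mid=0, arr[mid]=1
arr[0] == 1, found at index 0
= 0


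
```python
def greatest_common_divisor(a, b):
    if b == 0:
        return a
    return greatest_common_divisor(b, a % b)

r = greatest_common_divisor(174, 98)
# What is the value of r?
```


greatest_common_divisor(174, 98)
= greatest_common_divisor(98, 174 % 98) = greatest_common_divisor(98, 76)
= greatest_common_divisor(76, 98 % 76) = greatest_common_divisor(76, 22)
= greatest_common_divisor(22, 76 % 22) = greatest_common_divisor(22, 10)
= greatest_common_divisor(10, 22 % 10) = greatest_common_divisor(10, 2)
= greatest_common_divisor(2, 10 % 2) = greatest_common_divisor(2, 0)
b == 0, return a = 2


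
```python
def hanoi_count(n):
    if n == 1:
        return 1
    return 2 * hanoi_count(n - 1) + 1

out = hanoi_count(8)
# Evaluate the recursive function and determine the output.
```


hanoi_count(8)
= 2 * hanoi_count(7) + 1
= 2 * (2 * hanoi_count(6) + 1) + 1
= 2 * (2 * (2 * hanoi_count(5) + 1) + 1) + 1
= 2 * (2 * (2 * (2 * hanoi_count(4) + 1) + 1) + 1) + 1
= 2 * (2 * (2 * (2 * (2 * hanoi_count(3) + 1) + 1) + 1) + 1) + 1
= 2 * (2 * (2 * (2 * (2 * (2 * hanoi_count(2) + 1) + 1) + 1) + 1) + 1) + 1
= 2 * (2 * (2 * (2 * (2 * (2 * (2 * hanoi_count(1) + 1) + 1) + 1) + 1) + 1) + 1) + 1
Now compute bottom-up:
hanoi_count(1) = 1
hanoi_count(2) = 2 * 1 + 1 = 3
hanoi_count(3) = 2 * 3 + 1 = 7
hanoi_count(4) = 2 * 7 + 1 = 15
hanoi_count(5) = 2 * 15 + 1 = 31
hanoi_count(6) = 2 * 31 + 1 = 63
hanoi_count(7) = 2 * 63 + 1 = 127
hanoi_count(8) = 2 * 127 + 1 = 255
= 255


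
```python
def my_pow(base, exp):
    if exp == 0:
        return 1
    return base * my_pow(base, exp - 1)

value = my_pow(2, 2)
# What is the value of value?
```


my_pow(2, 2)
= 2 * my_pow(2, 1)
= 2 * 2 * my_pow(2, 0)
= 2 * 2 * 1
= 4


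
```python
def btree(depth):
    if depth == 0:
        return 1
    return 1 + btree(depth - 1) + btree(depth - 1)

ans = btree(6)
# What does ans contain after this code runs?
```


btree(6)
= 1 + btree(5) + btree(5)
= 1 + 2 * btree(5)
btree(k) = 2^(k+1) - 1
btree(0) = 1
btree(1) = 3
btree(2) = 7
btree(3) = 15
btree(4) = 31
btree(6) = 2^7 - 1 = 127


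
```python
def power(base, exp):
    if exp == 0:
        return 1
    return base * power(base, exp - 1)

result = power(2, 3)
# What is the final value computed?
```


power(2, 3)
= 2 * power(2, 2)
= 2 * 2 * power(2, 1)
= 2 * 2 * 2 * power(2, 0)
= 2 * 2 * 2 * 1
= 8


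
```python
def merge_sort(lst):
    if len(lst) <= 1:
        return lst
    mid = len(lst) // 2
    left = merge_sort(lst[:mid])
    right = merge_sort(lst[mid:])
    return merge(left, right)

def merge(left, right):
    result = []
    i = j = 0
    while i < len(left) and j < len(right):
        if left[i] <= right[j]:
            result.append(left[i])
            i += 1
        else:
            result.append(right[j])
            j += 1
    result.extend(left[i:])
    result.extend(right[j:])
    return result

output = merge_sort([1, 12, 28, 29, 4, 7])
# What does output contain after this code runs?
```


merge_sort([1, 12, 28, 29, 4, 7])
Split into [1, 12, 28] and [29, 4, 7]
Left sorted: [1, 12, 28]
Right sorted: [4, 7, 29]
Merge [1, 12, 28] and [4, 7, 29]
= [1, 4, 7, 12, 28, 29]


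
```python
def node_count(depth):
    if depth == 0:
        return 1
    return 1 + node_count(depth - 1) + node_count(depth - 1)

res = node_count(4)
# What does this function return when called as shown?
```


node_count(4)
= 1 + node_count(3) + node_count(3)
= 1 + 2 * node_count(3)
node_count(k) = 2^(k+1) - 1
node_count(0) = 1
node_count(1) = 3
node_count(2) = 7
node_count(3) = 15
node_count(4) = 31
node_count(4) = 2^5 - 1 = 31


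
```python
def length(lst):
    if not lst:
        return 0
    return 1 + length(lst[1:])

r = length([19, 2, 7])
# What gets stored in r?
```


length([19, 2, 7])
= 1 + length([2, 7])
= 1 + 1 + length([7])
= 1 + 1 + 1 + length([])
= 1 + 1 + 1 + 0
= 3


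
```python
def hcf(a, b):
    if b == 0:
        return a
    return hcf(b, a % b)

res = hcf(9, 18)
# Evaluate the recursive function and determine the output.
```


hcf(9, 18)
= hcf(18, 9 % 18) = hcf(18, 9)
= hcf(9, 18 % 9) = hcf(9, 0)
b == 0, return a = 9


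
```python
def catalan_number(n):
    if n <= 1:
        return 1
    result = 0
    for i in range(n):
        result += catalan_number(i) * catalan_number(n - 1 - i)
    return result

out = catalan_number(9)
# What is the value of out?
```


catalan_number(9)
= sum of catalan_number(i) * catalan_number(9-1-i) for i in 0..8
First compute sub-values bottom-up:
  catalan_number(0) = 1, catalan_number(1) = 1
  catalan_number(2) = 1*1 + 1*1 = 2
  catalan_number(3) = 1*2 + 1*1 + 2*1 = 5
  catalan_number(4) = 1*5 + 1*2 + 2*1 + 5*1 = 14
  catalan_number(5) = 1*14 + 1*5 + 2*2 + 5*1 + 14*1 = 42
  catalan_number(6) = 1*42 + 1*14 + 2*5 + 5*2 + 14*1 + 42*1 = 132
  catalan_number(7) = 1*132 + 1*42 + 2*14 + 5*5 + 14*2 + 42*1 + 132*1 = 429
  catalan_number(8) = 1*429 + 1*132 + 2*42 + 5*14 + 14*5 + 42*2 + 132*1 + 429*1 = 1430
Now catalan_number(9):
  catalan_number(0)*catalan_number(8) = 1*1430 = 1430
  catalan_number(1)*catalan_number(7) = 1*429 = 429
  catalan_number(2)*catalan_number(6) = 2*132 = 264
  catalan_number(3)*catalan_number(5) = 5*42 = 210
  catalan_number(4)*catalan_number(4) = 14*14 = 196
  catalan_number(5)*catalan_number(3) = 42*5 = 210
  catalan_number(6)*catalan_number(2) = 132*2 = 264
  catalan_number(7)*catalan_number(1) = 429*1 = 429
  catalan_number(8)*catalan_number(0) = 1430*1 = 1430
= 1430 + 429 + 264 + 210 + 196 + 210 + 264 + 429 + 1430
= 4862


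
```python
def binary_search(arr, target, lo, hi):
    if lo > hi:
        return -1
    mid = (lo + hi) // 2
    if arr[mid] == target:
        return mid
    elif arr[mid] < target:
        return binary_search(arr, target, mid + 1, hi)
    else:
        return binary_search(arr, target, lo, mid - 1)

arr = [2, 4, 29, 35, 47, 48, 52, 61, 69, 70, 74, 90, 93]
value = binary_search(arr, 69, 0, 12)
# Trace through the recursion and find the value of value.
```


binary_search(arr, 69, 0, 12)
lo=0, hi=12, mid=6, arr[mid]=52
52 < 69, search right half
lo=7, hi=12, mid=9, arr[mid]=70
70 > 69, search left half
lo=7, hi=8, mid=7, arr[mid]=61
61 < 69, search right half
lo=8, hi=8, mid=8, arr[mid]=69
arr[8] == 69, found at index 8
= 8


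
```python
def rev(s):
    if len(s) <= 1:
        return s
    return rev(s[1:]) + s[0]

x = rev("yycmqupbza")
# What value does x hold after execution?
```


rev("yycmqupbza")
= rev("ycmqupbza") + "y"
= rev("cmqupbza") + "y" + "y"
= rev("mqupbza") + "c" + "y" + "y"
= rev("qupbza") + "m" + "c" + "y" + "y"
= rev("upbza") + "q" + "m" + "c" + "y" + "y"
= rev("pbza") + "u" + "q" + "m" + "c" + "y" + "y"
= rev("bza") + "p" + "u" + "q" + "m" + "c" + "y" + "y"
= rev("za") + "b" + "p" + "u" + "q" + "m" + "c" + "y" + "y"
= rev("a") + "z" + "b" + "p" + "u" + "q" + "m" + "c" + "y" + "y"
= "a" + "z" + "b" + "p" + "u" + "q" + "m" + "c" + "y" + "y"
= "azbpuqmcyy"


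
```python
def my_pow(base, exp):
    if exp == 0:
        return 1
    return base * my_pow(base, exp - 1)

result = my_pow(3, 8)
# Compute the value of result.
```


my_pow(3, 8)
= 3 * my_pow(3, 7)
= 3 * 3 * my_pow(3, 6)
= 3 * 3 * 3 * my_pow(3, 5)
= 3 * 3 * 3 * 3 * my_pow(3, 4)
= 3 * 3 * 3 * 3 * 3 * my_pow(3, 3)
= 3 * 3 * 3 * 3 * 3 * 3 * my_pow(3, 2)
= 3 * 3 * 3 * 3 * 3 * 3 * 3 * my_pow(3, 1)
= 3 * 3 * 3 * 3 * 3 * 3 * 3 * 3 * my_pow(3, 0)
= 3 * 3 * 3 * 3 * 3 * 3 * 3 * 3 * 1
= 6561


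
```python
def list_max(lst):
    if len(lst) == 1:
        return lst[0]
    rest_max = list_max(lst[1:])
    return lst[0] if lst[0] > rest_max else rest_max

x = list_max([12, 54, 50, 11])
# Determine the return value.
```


list_max([12, 54, 50, 11])
= compare 12 with list_max([54, 50, 11])
= compare 54 with list_max([50, 11])
= compare 50 with list_max([11])
Base: list_max([11]) = 11
compare 50 with 11: max = 50
compare 54 with 50: max = 54
compare 12 with 54: max = 54
= 54
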